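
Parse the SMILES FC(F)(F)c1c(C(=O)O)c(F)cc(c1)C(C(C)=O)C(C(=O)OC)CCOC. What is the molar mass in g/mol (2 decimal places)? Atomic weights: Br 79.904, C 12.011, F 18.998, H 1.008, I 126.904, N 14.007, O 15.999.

First, the molecular formula is C17H18F4O6 (counting implicit H from valence).
  C: 17 × 12.011 = 204.187
  F: 4 × 18.998 = 75.992
  H: 18 × 1.008 = 18.144
  O: 6 × 15.999 = 95.994
Sum: 17×12.011 + 4×18.998 + 18×1.008 + 6×15.999 = 394.317 → 394.32 g/mol.

394.32 g/mol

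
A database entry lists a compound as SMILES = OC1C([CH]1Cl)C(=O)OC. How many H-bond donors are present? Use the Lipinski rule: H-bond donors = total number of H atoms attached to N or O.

Donors: find every N or O and count the H atoms it carries.
  atom 1 (O): bond orders sum to 1 → 1 H
  atom 7 (O): bond orders sum to 2 → 0 H
  atom 8 (O): bond orders sum to 2 → 0 H
Lipinski HBD = 1.

1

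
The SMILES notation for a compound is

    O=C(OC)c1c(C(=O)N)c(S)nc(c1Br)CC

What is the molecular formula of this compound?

Walk through each heavy atom and fill implicit hydrogens from standard valence (C 4, N 3, O 2, S 2, halogen 1); for lowercase aromatic atoms, an aromatic c carries 1 H when it has two neighbours and 0 H with three, and aromatic n carries 0 H:
  atom 1: O, bond orders sum to 2 (valence 2) → 0 H
  atom 2: C, bond orders sum to 4 (valence 4) → 0 H
  atom 3: O, bond orders sum to 2 (valence 2) → 0 H
  atom 4: C, bond orders sum to 1 (valence 4) → 3 H
  atom 5: aromatic c, 3 neighbours → 0 H
  atom 6: aromatic c, 3 neighbours → 0 H
  atom 7: C, bond orders sum to 4 (valence 4) → 0 H
  atom 8: O, bond orders sum to 2 (valence 2) → 0 H
  atom 9: N, bond orders sum to 1 (valence 3) → 2 H
  atom 10: aromatic c, 3 neighbours → 0 H
  atom 11: S, bond orders sum to 1 (valence 2) → 1 H
  atom 12: aromatic n, 2 neighbours → 0 H
  atom 13: aromatic c, 3 neighbours → 0 H
  atom 14: aromatic c, 3 neighbours → 0 H
  atom 15: Br (halogen, monovalent) → 0 H
  atom 16: C, bond orders sum to 2 (valence 4) → 2 H
  atom 17: C, bond orders sum to 1 (valence 4) → 3 H
Totals → C:10, H:11, Br:1, N:2, O:3, S:1.
In Hill order: C10H11BrN2O3S.

C10H11BrN2O3S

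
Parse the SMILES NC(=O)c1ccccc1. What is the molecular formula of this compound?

Walk through each heavy atom and fill implicit hydrogens from standard valence (C 4, N 3, O 2, S 2, halogen 1); for lowercase aromatic atoms, an aromatic c carries 1 H when it has two neighbours and 0 H with three, and aromatic n carries 0 H:
  atom 1: N, bond orders sum to 1 (valence 3) → 2 H
  atom 2: C, bond orders sum to 4 (valence 4) → 0 H
  atom 3: O, bond orders sum to 2 (valence 2) → 0 H
  atom 4: aromatic c, 3 neighbours → 0 H
  atom 5: aromatic c, 2 neighbours → 1 H
  atom 6: aromatic c, 2 neighbours → 1 H
  atom 7: aromatic c, 2 neighbours → 1 H
  atom 8: aromatic c, 2 neighbours → 1 H
  atom 9: aromatic c, 2 neighbours → 1 H
Totals → C:7, H:7, N:1, O:1.
In Hill order: C7H7NO.

C7H7NO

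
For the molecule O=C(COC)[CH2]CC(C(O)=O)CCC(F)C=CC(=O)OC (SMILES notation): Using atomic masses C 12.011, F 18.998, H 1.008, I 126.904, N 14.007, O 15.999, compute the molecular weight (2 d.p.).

First, the molecular formula is C14H21FO6 (counting implicit H from valence).
  C: 14 × 12.011 = 168.154
  F: 1 × 18.998 = 18.998
  H: 21 × 1.008 = 21.168
  O: 6 × 15.999 = 95.994
Sum: 14×12.011 + 1×18.998 + 21×1.008 + 6×15.999 = 304.314 → 304.31 g/mol.

304.31 g/mol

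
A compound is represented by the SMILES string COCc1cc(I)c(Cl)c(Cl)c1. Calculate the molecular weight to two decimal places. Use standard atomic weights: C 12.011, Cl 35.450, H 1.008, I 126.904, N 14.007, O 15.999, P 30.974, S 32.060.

316.95 g/mol

First, the molecular formula is C8H7Cl2IO (counting implicit H from valence).
  C: 8 × 12.011 = 96.088
  Cl: 2 × 35.450 = 70.900
  H: 7 × 1.008 = 7.056
  I: 1 × 126.904 = 126.904
  O: 1 × 15.999 = 15.999
Sum: 8×12.011 + 2×35.450 + 7×1.008 + 1×126.904 + 1×15.999 = 316.947 → 316.95 g/mol.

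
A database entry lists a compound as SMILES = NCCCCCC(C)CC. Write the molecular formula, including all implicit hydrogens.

C9H21N

Walk through each heavy atom and fill implicit hydrogens from standard valence (C 4, N 3, O 2, S 2, halogen 1):
  atom 1: N, bond orders sum to 1 (valence 3) → 2 H
  atom 2: C, bond orders sum to 2 (valence 4) → 2 H
  atom 3: C, bond orders sum to 2 (valence 4) → 2 H
  atom 4: C, bond orders sum to 2 (valence 4) → 2 H
  atom 5: C, bond orders sum to 2 (valence 4) → 2 H
  atom 6: C, bond orders sum to 2 (valence 4) → 2 H
  atom 7: C, bond orders sum to 3 (valence 4) → 1 H
  atom 8: C, bond orders sum to 1 (valence 4) → 3 H
  atom 9: C, bond orders sum to 2 (valence 4) → 2 H
  atom 10: C, bond orders sum to 1 (valence 4) → 3 H
Totals → C:9, H:21, N:1.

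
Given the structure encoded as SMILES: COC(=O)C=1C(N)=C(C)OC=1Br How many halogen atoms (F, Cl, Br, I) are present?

1

Halogen atoms appear at heavy-atom position 12 (1×Br).
Other groups present: 1 ester, 1 primary amine.
Halogen count: 1.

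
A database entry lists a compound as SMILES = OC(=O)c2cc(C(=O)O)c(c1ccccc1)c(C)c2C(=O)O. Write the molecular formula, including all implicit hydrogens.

Walk through each heavy atom and fill implicit hydrogens from standard valence (C 4, N 3, O 2, S 2, halogen 1); for lowercase aromatic atoms, an aromatic c carries 1 H when it has two neighbours and 0 H with three, and aromatic n carries 0 H:
  atom 1: O, bond orders sum to 1 (valence 2) → 1 H
  atom 2: C, bond orders sum to 4 (valence 4) → 0 H
  atom 3: O, bond orders sum to 2 (valence 2) → 0 H
  atom 4: aromatic c, 3 neighbours → 0 H
  atom 5: aromatic c, 2 neighbours → 1 H
  atom 6: aromatic c, 3 neighbours → 0 H
  atom 7: C, bond orders sum to 4 (valence 4) → 0 H
  atom 8: O, bond orders sum to 2 (valence 2) → 0 H
  atom 9: O, bond orders sum to 1 (valence 2) → 1 H
  atom 10: aromatic c, 3 neighbours → 0 H
  atom 11: aromatic c, 3 neighbours → 0 H
  atom 12: aromatic c, 2 neighbours → 1 H
  atom 13: aromatic c, 2 neighbours → 1 H
  atom 14: aromatic c, 2 neighbours → 1 H
  atom 15: aromatic c, 2 neighbours → 1 H
  atom 16: aromatic c, 2 neighbours → 1 H
  atom 17: aromatic c, 3 neighbours → 0 H
  atom 18: C, bond orders sum to 1 (valence 4) → 3 H
  atom 19: aromatic c, 3 neighbours → 0 H
  atom 20: C, bond orders sum to 4 (valence 4) → 0 H
  atom 21: O, bond orders sum to 2 (valence 2) → 0 H
  atom 22: O, bond orders sum to 1 (valence 2) → 1 H
Totals → C:16, H:12, O:6.

C16H12O6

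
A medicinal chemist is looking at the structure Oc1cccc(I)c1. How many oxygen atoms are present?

1

Scan the SMILES for O atoms (remember two-letter symbols like Cl and Br are single atoms).
Oxygen count: 1.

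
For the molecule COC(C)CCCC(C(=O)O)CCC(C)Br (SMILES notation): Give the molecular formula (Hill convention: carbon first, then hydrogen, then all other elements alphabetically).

Walk through each heavy atom and fill implicit hydrogens from standard valence (C 4, N 3, O 2, S 2, halogen 1):
  atom 1: C, bond orders sum to 1 (valence 4) → 3 H
  atom 2: O, bond orders sum to 2 (valence 2) → 0 H
  atom 3: C, bond orders sum to 3 (valence 4) → 1 H
  atom 4: C, bond orders sum to 1 (valence 4) → 3 H
  atom 5: C, bond orders sum to 2 (valence 4) → 2 H
  atom 6: C, bond orders sum to 2 (valence 4) → 2 H
  atom 7: C, bond orders sum to 2 (valence 4) → 2 H
  atom 8: C, bond orders sum to 3 (valence 4) → 1 H
  atom 9: C, bond orders sum to 4 (valence 4) → 0 H
  atom 10: O, bond orders sum to 2 (valence 2) → 0 H
  atom 11: O, bond orders sum to 1 (valence 2) → 1 H
  atom 12: C, bond orders sum to 2 (valence 4) → 2 H
  atom 13: C, bond orders sum to 2 (valence 4) → 2 H
  atom 14: C, bond orders sum to 3 (valence 4) → 1 H
  atom 15: C, bond orders sum to 1 (valence 4) → 3 H
  atom 16: Br (halogen, monovalent) → 0 H
Totals → C:12, H:23, Br:1, O:3.

C12H23BrO3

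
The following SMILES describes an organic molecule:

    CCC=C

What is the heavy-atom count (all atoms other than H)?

4

Every atom symbol written in the SMILES (organic subset) is one heavy atom; implicit H are not written.
Heavy atoms by element → C:4.
Total: 4.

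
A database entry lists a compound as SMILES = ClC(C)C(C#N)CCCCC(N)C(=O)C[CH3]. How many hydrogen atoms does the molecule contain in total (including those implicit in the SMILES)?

Walk through each heavy atom and fill implicit hydrogens from standard valence (C 4, N 3, O 2, S 2, halogen 1):
  atom 1: Cl (halogen, monovalent) → 0 H
  atom 2: C, bond orders sum to 3 (valence 4) → 1 H
  atom 3: C, bond orders sum to 1 (valence 4) → 3 H
  atom 4: C, bond orders sum to 3 (valence 4) → 1 H
  atom 5: C, bond orders sum to 4 (valence 4) → 0 H
  atom 6: N, bond orders sum to 3 (valence 3) → 0 H
  atom 7: C, bond orders sum to 2 (valence 4) → 2 H
  atom 8: C, bond orders sum to 2 (valence 4) → 2 H
  atom 9: C, bond orders sum to 2 (valence 4) → 2 H
  atom 10: C, bond orders sum to 2 (valence 4) → 2 H
  atom 11: C, bond orders sum to 3 (valence 4) → 1 H
  atom 12: N, bond orders sum to 1 (valence 3) → 2 H
  atom 13: C, bond orders sum to 4 (valence 4) → 0 H
  atom 14: O, bond orders sum to 2 (valence 2) → 0 H
  atom 15: C, bond orders sum to 2 (valence 4) → 2 H
  atom 16: C with explicit H count 3
Total hydrogens: 21.

21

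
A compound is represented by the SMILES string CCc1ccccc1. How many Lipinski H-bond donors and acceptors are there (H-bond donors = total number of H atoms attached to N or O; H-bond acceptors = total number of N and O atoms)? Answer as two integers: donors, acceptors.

0, 0

Donors: find every N or O and count the H atoms it carries.
  (no N or O atoms present)
Lipinski HBD = 0.
Acceptors: N atoms = 0, O atoms = 0 → HBA = 0.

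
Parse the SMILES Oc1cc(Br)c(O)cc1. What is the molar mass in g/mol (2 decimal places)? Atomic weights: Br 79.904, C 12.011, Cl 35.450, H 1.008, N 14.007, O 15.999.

189.01 g/mol

First, the molecular formula is C6H5BrO2 (counting implicit H from valence).
  Br: 1 × 79.904 = 79.904
  C: 6 × 12.011 = 72.066
  H: 5 × 1.008 = 5.040
  O: 2 × 15.999 = 31.998
Sum: 1×79.904 + 6×12.011 + 5×1.008 + 2×15.999 = 189.008 → 189.01 g/mol.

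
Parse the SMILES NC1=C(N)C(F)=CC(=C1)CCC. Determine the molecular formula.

C9H13FN2

Walk through each heavy atom and fill implicit hydrogens from standard valence (C 4, N 3, O 2, S 2, halogen 1):
  atom 1: N, bond orders sum to 1 (valence 3) → 2 H
  atom 2: C, bond orders sum to 4 (valence 4) → 0 H
  atom 3: C, bond orders sum to 4 (valence 4) → 0 H
  atom 4: N, bond orders sum to 1 (valence 3) → 2 H
  atom 5: C, bond orders sum to 4 (valence 4) → 0 H
  atom 6: F (halogen, monovalent) → 0 H
  atom 7: C, bond orders sum to 3 (valence 4) → 1 H
  atom 8: C, bond orders sum to 4 (valence 4) → 0 H
  atom 9: C, bond orders sum to 3 (valence 4) → 1 H
  atom 10: C, bond orders sum to 2 (valence 4) → 2 H
  atom 11: C, bond orders sum to 2 (valence 4) → 2 H
  atom 12: C, bond orders sum to 1 (valence 4) → 3 H
Totals → C:9, H:13, F:1, N:2.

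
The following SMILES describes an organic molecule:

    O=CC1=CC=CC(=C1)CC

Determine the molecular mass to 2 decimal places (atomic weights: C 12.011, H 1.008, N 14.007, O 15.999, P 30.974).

134.18 g/mol

First, the molecular formula is C9H10O (counting implicit H from valence).
  C: 9 × 12.011 = 108.099
  H: 10 × 1.008 = 10.080
  O: 1 × 15.999 = 15.999
Sum: 9×12.011 + 10×1.008 + 1×15.999 = 134.178 → 134.18 g/mol.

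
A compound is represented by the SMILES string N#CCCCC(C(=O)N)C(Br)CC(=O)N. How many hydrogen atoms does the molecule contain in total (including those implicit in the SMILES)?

Walk through each heavy atom and fill implicit hydrogens from standard valence (C 4, N 3, O 2, S 2, halogen 1):
  atom 1: N, bond orders sum to 3 (valence 3) → 0 H
  atom 2: C, bond orders sum to 4 (valence 4) → 0 H
  atom 3: C, bond orders sum to 2 (valence 4) → 2 H
  atom 4: C, bond orders sum to 2 (valence 4) → 2 H
  atom 5: C, bond orders sum to 2 (valence 4) → 2 H
  atom 6: C, bond orders sum to 3 (valence 4) → 1 H
  atom 7: C, bond orders sum to 4 (valence 4) → 0 H
  atom 8: O, bond orders sum to 2 (valence 2) → 0 H
  atom 9: N, bond orders sum to 1 (valence 3) → 2 H
  atom 10: C, bond orders sum to 3 (valence 4) → 1 H
  atom 11: Br (halogen, monovalent) → 0 H
  atom 12: C, bond orders sum to 2 (valence 4) → 2 H
  atom 13: C, bond orders sum to 4 (valence 4) → 0 H
  atom 14: O, bond orders sum to 2 (valence 2) → 0 H
  atom 15: N, bond orders sum to 1 (valence 3) → 2 H
Total hydrogens: 14.

14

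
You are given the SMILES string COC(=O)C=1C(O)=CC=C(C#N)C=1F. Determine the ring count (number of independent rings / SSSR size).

1

In SMILES, each pair of matching ring-closure digits denotes one ring-closing bond; the number of such bonds equals the number of independent rings.
Ring-closure bonds here: 1.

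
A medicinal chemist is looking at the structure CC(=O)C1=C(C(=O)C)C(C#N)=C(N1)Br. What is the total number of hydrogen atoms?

7

Walk through each heavy atom and fill implicit hydrogens from standard valence (C 4, N 3, O 2, S 2, halogen 1):
  atom 1: C, bond orders sum to 1 (valence 4) → 3 H
  atom 2: C, bond orders sum to 4 (valence 4) → 0 H
  atom 3: O, bond orders sum to 2 (valence 2) → 0 H
  atom 4: C, bond orders sum to 4 (valence 4) → 0 H
  atom 5: C, bond orders sum to 4 (valence 4) → 0 H
  atom 6: C, bond orders sum to 4 (valence 4) → 0 H
  atom 7: O, bond orders sum to 2 (valence 2) → 0 H
  atom 8: C, bond orders sum to 1 (valence 4) → 3 H
  atom 9: C, bond orders sum to 4 (valence 4) → 0 H
  atom 10: C, bond orders sum to 4 (valence 4) → 0 H
  atom 11: N, bond orders sum to 3 (valence 3) → 0 H
  atom 12: C, bond orders sum to 4 (valence 4) → 0 H
  atom 13: N, bond orders sum to 2 (valence 3) → 1 H
  atom 14: Br (halogen, monovalent) → 0 H
Total hydrogens: 7.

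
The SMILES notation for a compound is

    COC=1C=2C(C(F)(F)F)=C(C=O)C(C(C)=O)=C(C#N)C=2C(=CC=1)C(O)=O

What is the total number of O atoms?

5

Scan the SMILES for O atoms (remember two-letter symbols like Cl and Br are single atoms).
Oxygen count: 5.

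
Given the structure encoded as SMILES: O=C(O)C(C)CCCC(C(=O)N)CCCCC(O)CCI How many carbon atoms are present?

Count every carbon token in the SMILES (each C, including those in ring-closure positions and inside branches).
Carbon count: 15.

15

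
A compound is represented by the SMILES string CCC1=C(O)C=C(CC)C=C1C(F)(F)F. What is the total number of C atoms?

11

Count every carbon token in the SMILES (each C, including those in ring-closure positions and inside branches).
Carbon count: 11.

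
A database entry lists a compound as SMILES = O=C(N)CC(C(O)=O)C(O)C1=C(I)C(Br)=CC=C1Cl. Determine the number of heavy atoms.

Every atom symbol written in the SMILES (organic subset) is one heavy atom; implicit H are not written.
Heavy atoms by element → Br:1, C:11, Cl:1, I:1, N:1, O:4.
Total: 19.

19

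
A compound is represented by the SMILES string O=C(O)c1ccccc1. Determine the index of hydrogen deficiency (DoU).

5

Molecular formula: C7H6O2.
DoU = (2C + 2 + N − H − X) / 2, where X is the halogen count and O/S are ignored.
    = (2·7 + 2 + 0 − 6 − 0) / 2 = 10 / 2 = 5.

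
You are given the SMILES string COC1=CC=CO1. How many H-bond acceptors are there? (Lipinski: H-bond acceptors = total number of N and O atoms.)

N atoms: 0; O atoms: 2.
Lipinski HBA = 0 + 2 = 2.

2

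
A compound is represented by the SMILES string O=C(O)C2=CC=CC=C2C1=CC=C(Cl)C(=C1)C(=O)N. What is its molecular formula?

C14H10ClNO3

Walk through each heavy atom and fill implicit hydrogens from standard valence (C 4, N 3, O 2, S 2, halogen 1):
  atom 1: O, bond orders sum to 2 (valence 2) → 0 H
  atom 2: C, bond orders sum to 4 (valence 4) → 0 H
  atom 3: O, bond orders sum to 1 (valence 2) → 1 H
  atom 4: C, bond orders sum to 4 (valence 4) → 0 H
  atom 5: C, bond orders sum to 3 (valence 4) → 1 H
  atom 6: C, bond orders sum to 3 (valence 4) → 1 H
  atom 7: C, bond orders sum to 3 (valence 4) → 1 H
  atom 8: C, bond orders sum to 3 (valence 4) → 1 H
  atom 9: C, bond orders sum to 4 (valence 4) → 0 H
  atom 10: C, bond orders sum to 4 (valence 4) → 0 H
  atom 11: C, bond orders sum to 3 (valence 4) → 1 H
  atom 12: C, bond orders sum to 3 (valence 4) → 1 H
  atom 13: C, bond orders sum to 4 (valence 4) → 0 H
  atom 14: Cl (halogen, monovalent) → 0 H
  atom 15: C, bond orders sum to 4 (valence 4) → 0 H
  atom 16: C, bond orders sum to 3 (valence 4) → 1 H
  atom 17: C, bond orders sum to 4 (valence 4) → 0 H
  atom 18: O, bond orders sum to 2 (valence 2) → 0 H
  atom 19: N, bond orders sum to 1 (valence 3) → 2 H
Totals → C:14, H:10, Cl:1, N:1, O:3.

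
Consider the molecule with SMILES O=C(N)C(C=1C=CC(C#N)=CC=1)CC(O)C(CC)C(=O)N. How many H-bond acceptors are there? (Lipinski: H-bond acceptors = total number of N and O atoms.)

N atoms: 3; O atoms: 3.
Lipinski HBA = 3 + 3 = 6.

6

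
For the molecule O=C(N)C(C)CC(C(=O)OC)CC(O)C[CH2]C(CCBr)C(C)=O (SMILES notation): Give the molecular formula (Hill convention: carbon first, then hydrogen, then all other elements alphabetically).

Walk through each heavy atom and fill implicit hydrogens from standard valence (C 4, N 3, O 2, S 2, halogen 1):
  atom 1: O, bond orders sum to 2 (valence 2) → 0 H
  atom 2: C, bond orders sum to 4 (valence 4) → 0 H
  atom 3: N, bond orders sum to 1 (valence 3) → 2 H
  atom 4: C, bond orders sum to 3 (valence 4) → 1 H
  atom 5: C, bond orders sum to 1 (valence 4) → 3 H
  atom 6: C, bond orders sum to 2 (valence 4) → 2 H
  atom 7: C, bond orders sum to 3 (valence 4) → 1 H
  atom 8: C, bond orders sum to 4 (valence 4) → 0 H
  atom 9: O, bond orders sum to 2 (valence 2) → 0 H
  atom 10: O, bond orders sum to 2 (valence 2) → 0 H
  atom 11: C, bond orders sum to 1 (valence 4) → 3 H
  atom 12: C, bond orders sum to 2 (valence 4) → 2 H
  atom 13: C, bond orders sum to 3 (valence 4) → 1 H
  atom 14: O, bond orders sum to 1 (valence 2) → 1 H
  atom 15: C, bond orders sum to 2 (valence 4) → 2 H
  atom 16: C with explicit H count 2
  atom 17: C, bond orders sum to 3 (valence 4) → 1 H
  atom 18: C, bond orders sum to 2 (valence 4) → 2 H
  atom 19: C, bond orders sum to 2 (valence 4) → 2 H
  atom 20: Br (halogen, monovalent) → 0 H
  atom 21: C, bond orders sum to 4 (valence 4) → 0 H
  atom 22: C, bond orders sum to 1 (valence 4) → 3 H
  atom 23: O, bond orders sum to 2 (valence 2) → 0 H
Totals → C:16, H:28, Br:1, N:1, O:5.

C16H28BrNO5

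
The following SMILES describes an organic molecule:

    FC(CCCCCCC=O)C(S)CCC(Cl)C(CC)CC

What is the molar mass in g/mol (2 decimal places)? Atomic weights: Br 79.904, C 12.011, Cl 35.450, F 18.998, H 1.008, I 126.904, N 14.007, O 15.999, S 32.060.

First, the molecular formula is C17H32ClFOS (counting implicit H from valence).
  C: 17 × 12.011 = 204.187
  Cl: 1 × 35.450 = 35.450
  F: 1 × 18.998 = 18.998
  H: 32 × 1.008 = 32.256
  O: 1 × 15.999 = 15.999
  S: 1 × 32.060 = 32.060
Sum: 17×12.011 + 1×35.450 + 1×18.998 + 32×1.008 + 1×15.999 + 1×32.060 = 338.950 → 338.95 g/mol.

338.95 g/mol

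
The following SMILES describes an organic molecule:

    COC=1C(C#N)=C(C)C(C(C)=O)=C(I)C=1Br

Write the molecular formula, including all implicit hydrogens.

Walk through each heavy atom and fill implicit hydrogens from standard valence (C 4, N 3, O 2, S 2, halogen 1):
  atom 1: C, bond orders sum to 1 (valence 4) → 3 H
  atom 2: O, bond orders sum to 2 (valence 2) → 0 H
  atom 3: C, bond orders sum to 4 (valence 4) → 0 H
  atom 4: C, bond orders sum to 4 (valence 4) → 0 H
  atom 5: C, bond orders sum to 4 (valence 4) → 0 H
  atom 6: N, bond orders sum to 3 (valence 3) → 0 H
  atom 7: C, bond orders sum to 4 (valence 4) → 0 H
  atom 8: C, bond orders sum to 1 (valence 4) → 3 H
  atom 9: C, bond orders sum to 4 (valence 4) → 0 H
  atom 10: C, bond orders sum to 4 (valence 4) → 0 H
  atom 11: C, bond orders sum to 1 (valence 4) → 3 H
  atom 12: O, bond orders sum to 2 (valence 2) → 0 H
  atom 13: C, bond orders sum to 4 (valence 4) → 0 H
  atom 14: I (halogen, monovalent) → 0 H
  atom 15: C, bond orders sum to 4 (valence 4) → 0 H
  atom 16: Br (halogen, monovalent) → 0 H
Totals → C:11, H:9, Br:1, I:1, N:1, O:2.
In Hill order: C11H9BrINO2.

C11H9BrINO2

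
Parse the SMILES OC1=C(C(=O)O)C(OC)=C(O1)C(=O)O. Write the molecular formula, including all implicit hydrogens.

Walk through each heavy atom and fill implicit hydrogens from standard valence (C 4, N 3, O 2, S 2, halogen 1):
  atom 1: O, bond orders sum to 1 (valence 2) → 1 H
  atom 2: C, bond orders sum to 4 (valence 4) → 0 H
  atom 3: C, bond orders sum to 4 (valence 4) → 0 H
  atom 4: C, bond orders sum to 4 (valence 4) → 0 H
  atom 5: O, bond orders sum to 2 (valence 2) → 0 H
  atom 6: O, bond orders sum to 1 (valence 2) → 1 H
  atom 7: C, bond orders sum to 4 (valence 4) → 0 H
  atom 8: O, bond orders sum to 2 (valence 2) → 0 H
  atom 9: C, bond orders sum to 1 (valence 4) → 3 H
  atom 10: C, bond orders sum to 4 (valence 4) → 0 H
  atom 11: O, bond orders sum to 2 (valence 2) → 0 H
  atom 12: C, bond orders sum to 4 (valence 4) → 0 H
  atom 13: O, bond orders sum to 2 (valence 2) → 0 H
  atom 14: O, bond orders sum to 1 (valence 2) → 1 H
Totals → C:7, H:6, O:7.
In Hill order: C7H6O7.

C7H6O7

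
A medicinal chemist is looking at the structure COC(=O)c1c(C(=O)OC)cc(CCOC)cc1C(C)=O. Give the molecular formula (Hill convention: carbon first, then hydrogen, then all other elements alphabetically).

C15H18O6

Walk through each heavy atom and fill implicit hydrogens from standard valence (C 4, N 3, O 2, S 2, halogen 1); for lowercase aromatic atoms, an aromatic c carries 1 H when it has two neighbours and 0 H with three, and aromatic n carries 0 H:
  atom 1: C, bond orders sum to 1 (valence 4) → 3 H
  atom 2: O, bond orders sum to 2 (valence 2) → 0 H
  atom 3: C, bond orders sum to 4 (valence 4) → 0 H
  atom 4: O, bond orders sum to 2 (valence 2) → 0 H
  atom 5: aromatic c, 3 neighbours → 0 H
  atom 6: aromatic c, 3 neighbours → 0 H
  atom 7: C, bond orders sum to 4 (valence 4) → 0 H
  atom 8: O, bond orders sum to 2 (valence 2) → 0 H
  atom 9: O, bond orders sum to 2 (valence 2) → 0 H
  atom 10: C, bond orders sum to 1 (valence 4) → 3 H
  atom 11: aromatic c, 2 neighbours → 1 H
  atom 12: aromatic c, 3 neighbours → 0 H
  atom 13: C, bond orders sum to 2 (valence 4) → 2 H
  atom 14: C, bond orders sum to 2 (valence 4) → 2 H
  atom 15: O, bond orders sum to 2 (valence 2) → 0 H
  atom 16: C, bond orders sum to 1 (valence 4) → 3 H
  atom 17: aromatic c, 2 neighbours → 1 H
  atom 18: aromatic c, 3 neighbours → 0 H
  atom 19: C, bond orders sum to 4 (valence 4) → 0 H
  atom 20: C, bond orders sum to 1 (valence 4) → 3 H
  atom 21: O, bond orders sum to 2 (valence 2) → 0 H
Totals → C:15, H:18, O:6.
In Hill order: C15H18O6.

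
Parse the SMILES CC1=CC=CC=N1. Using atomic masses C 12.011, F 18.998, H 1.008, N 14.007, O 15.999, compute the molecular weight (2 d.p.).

93.13 g/mol

First, the molecular formula is C6H7N (counting implicit H from valence).
  C: 6 × 12.011 = 72.066
  H: 7 × 1.008 = 7.056
  N: 1 × 14.007 = 14.007
Sum: 6×12.011 + 7×1.008 + 1×14.007 = 93.129 → 93.13 g/mol.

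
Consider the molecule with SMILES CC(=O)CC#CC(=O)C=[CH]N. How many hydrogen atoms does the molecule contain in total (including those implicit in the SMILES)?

9

Walk through each heavy atom and fill implicit hydrogens from standard valence (C 4, N 3, O 2, S 2, halogen 1):
  atom 1: C, bond orders sum to 1 (valence 4) → 3 H
  atom 2: C, bond orders sum to 4 (valence 4) → 0 H
  atom 3: O, bond orders sum to 2 (valence 2) → 0 H
  atom 4: C, bond orders sum to 2 (valence 4) → 2 H
  atom 5: C, bond orders sum to 4 (valence 4) → 0 H
  atom 6: C, bond orders sum to 4 (valence 4) → 0 H
  atom 7: C, bond orders sum to 4 (valence 4) → 0 H
  atom 8: O, bond orders sum to 2 (valence 2) → 0 H
  atom 9: C, bond orders sum to 3 (valence 4) → 1 H
  atom 10: C with explicit H count 1
  atom 11: N, bond orders sum to 1 (valence 3) → 2 H
Total hydrogens: 9.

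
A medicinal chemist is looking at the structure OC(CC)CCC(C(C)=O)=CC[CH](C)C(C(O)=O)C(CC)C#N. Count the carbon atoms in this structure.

Count every carbon token in the SMILES (each C, including those in ring-closure positions and inside branches).
Carbon count: 18.

18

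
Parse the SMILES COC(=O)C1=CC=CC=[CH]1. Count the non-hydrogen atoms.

Every atom symbol written in the SMILES (organic subset) is one heavy atom; implicit H are not written.
Heavy atoms by element → C:8, O:2.
Total: 10.

10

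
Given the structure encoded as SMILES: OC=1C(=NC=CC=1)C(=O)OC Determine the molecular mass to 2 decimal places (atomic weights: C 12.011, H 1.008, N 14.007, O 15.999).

First, the molecular formula is C7H7NO3 (counting implicit H from valence).
  C: 7 × 12.011 = 84.077
  H: 7 × 1.008 = 7.056
  N: 1 × 14.007 = 14.007
  O: 3 × 15.999 = 47.997
Sum: 7×12.011 + 7×1.008 + 1×14.007 + 3×15.999 = 153.137 → 153.14 g/mol.

153.14 g/mol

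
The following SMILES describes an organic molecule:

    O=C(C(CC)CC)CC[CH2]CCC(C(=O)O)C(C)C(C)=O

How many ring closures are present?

In SMILES, each pair of matching ring-closure digits denotes one ring-closing bond; the number of such bonds equals the number of independent rings.
Ring-closure bonds here: 0.

0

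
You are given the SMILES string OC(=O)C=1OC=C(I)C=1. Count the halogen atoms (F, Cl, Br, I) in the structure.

Halogen atoms appear at heavy-atom position 8 (1×I).
Other groups present: 1 carboxylic acid.
Halogen count: 1.

1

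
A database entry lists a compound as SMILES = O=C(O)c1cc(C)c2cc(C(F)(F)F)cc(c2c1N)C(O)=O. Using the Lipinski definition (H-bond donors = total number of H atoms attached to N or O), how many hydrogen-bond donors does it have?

4

Donors: find every N or O and count the H atoms it carries.
  atom 1 (O): bond orders sum to 2 → 0 H
  atom 3 (O): bond orders sum to 1 → 1 H
  atom 19 (N): bond orders sum to 1 → 2 H
  atom 21 (O): bond orders sum to 1 → 1 H
  atom 22 (O): bond orders sum to 2 → 0 H
Lipinski HBD = 4.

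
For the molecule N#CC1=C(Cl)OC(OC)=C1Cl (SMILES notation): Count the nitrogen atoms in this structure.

1

Scan the SMILES for N atoms (remember two-letter symbols like Cl and Br are single atoms).
Nitrogen count: 1.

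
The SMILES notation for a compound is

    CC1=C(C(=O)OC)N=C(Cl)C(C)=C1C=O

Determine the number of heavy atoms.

15

Every atom symbol written in the SMILES (organic subset) is one heavy atom; implicit H are not written.
Heavy atoms by element → C:10, Cl:1, N:1, O:3.
Total: 15.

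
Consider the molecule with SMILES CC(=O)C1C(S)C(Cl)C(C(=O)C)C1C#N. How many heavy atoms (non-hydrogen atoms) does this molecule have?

Every atom symbol written in the SMILES (organic subset) is one heavy atom; implicit H are not written.
Heavy atoms by element → C:10, Cl:1, N:1, O:2, S:1.
Total: 15.

15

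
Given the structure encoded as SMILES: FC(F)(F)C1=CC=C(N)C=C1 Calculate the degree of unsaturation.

4

Degree of unsaturation = (number of rings) + (number of π bonds).
Ring closures in the SMILES: 1.
π bonds: 3 double bonds (each 1 DoU) → 3 DoU from unsaturation.
Total DoU = 1 + 3 = 4.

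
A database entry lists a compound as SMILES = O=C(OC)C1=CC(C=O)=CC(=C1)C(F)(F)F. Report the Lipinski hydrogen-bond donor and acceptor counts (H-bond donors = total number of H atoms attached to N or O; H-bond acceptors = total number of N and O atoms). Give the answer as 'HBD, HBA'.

Donors: find every N or O and count the H atoms it carries.
  atom 1 (O): bond orders sum to 2 → 0 H
  atom 3 (O): bond orders sum to 2 → 0 H
  atom 9 (O): bond orders sum to 2 → 0 H
Lipinski HBD = 0.
Acceptors: N atoms = 0, O atoms = 3 → HBA = 3.

0, 3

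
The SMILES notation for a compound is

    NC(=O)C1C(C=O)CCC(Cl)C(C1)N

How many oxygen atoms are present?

Scan the SMILES for O atoms (remember two-letter symbols like Cl and Br are single atoms).
Oxygen count: 2.

2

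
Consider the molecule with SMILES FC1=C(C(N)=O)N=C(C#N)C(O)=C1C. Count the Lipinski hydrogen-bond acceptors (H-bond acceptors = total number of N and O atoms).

5

N atoms: 3; O atoms: 2.
Lipinski HBA = 3 + 2 = 5.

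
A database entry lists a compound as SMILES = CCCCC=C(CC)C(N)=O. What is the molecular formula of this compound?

C9H17NO

Walk through each heavy atom and fill implicit hydrogens from standard valence (C 4, N 3, O 2, S 2, halogen 1):
  atom 1: C, bond orders sum to 1 (valence 4) → 3 H
  atom 2: C, bond orders sum to 2 (valence 4) → 2 H
  atom 3: C, bond orders sum to 2 (valence 4) → 2 H
  atom 4: C, bond orders sum to 2 (valence 4) → 2 H
  atom 5: C, bond orders sum to 3 (valence 4) → 1 H
  atom 6: C, bond orders sum to 4 (valence 4) → 0 H
  atom 7: C, bond orders sum to 2 (valence 4) → 2 H
  atom 8: C, bond orders sum to 1 (valence 4) → 3 H
  atom 9: C, bond orders sum to 4 (valence 4) → 0 H
  atom 10: N, bond orders sum to 1 (valence 3) → 2 H
  atom 11: O, bond orders sum to 2 (valence 2) → 0 H
Totals → C:9, H:17, N:1, O:1.
In Hill order: C9H17NO.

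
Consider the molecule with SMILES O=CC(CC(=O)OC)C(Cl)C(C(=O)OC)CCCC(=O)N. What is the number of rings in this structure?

In SMILES, each pair of matching ring-closure digits denotes one ring-closing bond; the number of such bonds equals the number of independent rings.
Ring-closure bonds here: 0.

0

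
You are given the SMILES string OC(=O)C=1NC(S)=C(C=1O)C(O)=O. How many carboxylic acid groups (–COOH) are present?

2

The carboxylic acid motif appears at heavy-atom positions 2, 11 in the SMILES.
Other groups present: 1 hydroxyl, 1 thiol.
Carboxylic acid count: 2.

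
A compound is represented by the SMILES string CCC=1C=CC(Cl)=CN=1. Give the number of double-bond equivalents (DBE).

Degree of unsaturation = (number of rings) + (number of π bonds).
Ring closures in the SMILES: 1.
π bonds: 3 double bonds (each 1 DoU) → 3 DoU from unsaturation.
Total DoU = 1 + 3 = 4.

4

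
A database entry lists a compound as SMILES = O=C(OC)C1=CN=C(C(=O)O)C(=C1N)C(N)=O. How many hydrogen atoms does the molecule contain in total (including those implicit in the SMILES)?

9

Walk through each heavy atom and fill implicit hydrogens from standard valence (C 4, N 3, O 2, S 2, halogen 1):
  atom 1: O, bond orders sum to 2 (valence 2) → 0 H
  atom 2: C, bond orders sum to 4 (valence 4) → 0 H
  atom 3: O, bond orders sum to 2 (valence 2) → 0 H
  atom 4: C, bond orders sum to 1 (valence 4) → 3 H
  atom 5: C, bond orders sum to 4 (valence 4) → 0 H
  atom 6: C, bond orders sum to 3 (valence 4) → 1 H
  atom 7: N, bond orders sum to 3 (valence 3) → 0 H
  atom 8: C, bond orders sum to 4 (valence 4) → 0 H
  atom 9: C, bond orders sum to 4 (valence 4) → 0 H
  atom 10: O, bond orders sum to 2 (valence 2) → 0 H
  atom 11: O, bond orders sum to 1 (valence 2) → 1 H
  atom 12: C, bond orders sum to 4 (valence 4) → 0 H
  atom 13: C, bond orders sum to 4 (valence 4) → 0 H
  atom 14: N, bond orders sum to 1 (valence 3) → 2 H
  atom 15: C, bond orders sum to 4 (valence 4) → 0 H
  atom 16: N, bond orders sum to 1 (valence 3) → 2 H
  atom 17: O, bond orders sum to 2 (valence 2) → 0 H
Total hydrogens: 9.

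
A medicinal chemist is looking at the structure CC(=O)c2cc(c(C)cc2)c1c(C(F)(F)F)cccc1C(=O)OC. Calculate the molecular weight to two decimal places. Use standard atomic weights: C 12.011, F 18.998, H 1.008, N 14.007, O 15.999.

First, the molecular formula is C18H15F3O3 (counting implicit H from valence).
  C: 18 × 12.011 = 216.198
  F: 3 × 18.998 = 56.994
  H: 15 × 1.008 = 15.120
  O: 3 × 15.999 = 47.997
Sum: 18×12.011 + 3×18.998 + 15×1.008 + 3×15.999 = 336.309 → 336.31 g/mol.

336.31 g/mol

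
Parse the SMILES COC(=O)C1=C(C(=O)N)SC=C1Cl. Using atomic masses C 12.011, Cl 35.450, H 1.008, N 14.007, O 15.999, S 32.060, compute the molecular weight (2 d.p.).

First, the molecular formula is C7H6ClNO3S (counting implicit H from valence).
  C: 7 × 12.011 = 84.077
  Cl: 1 × 35.450 = 35.450
  H: 6 × 1.008 = 6.048
  N: 1 × 14.007 = 14.007
  O: 3 × 15.999 = 47.997
  S: 1 × 32.060 = 32.060
Sum: 7×12.011 + 1×35.450 + 6×1.008 + 1×14.007 + 3×15.999 + 1×32.060 = 219.639 → 219.64 g/mol.

219.64 g/mol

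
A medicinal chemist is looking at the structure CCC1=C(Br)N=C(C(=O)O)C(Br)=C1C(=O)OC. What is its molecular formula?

C10H9Br2NO4

Walk through each heavy atom and fill implicit hydrogens from standard valence (C 4, N 3, O 2, S 2, halogen 1):
  atom 1: C, bond orders sum to 1 (valence 4) → 3 H
  atom 2: C, bond orders sum to 2 (valence 4) → 2 H
  atom 3: C, bond orders sum to 4 (valence 4) → 0 H
  atom 4: C, bond orders sum to 4 (valence 4) → 0 H
  atom 5: Br (halogen, monovalent) → 0 H
  atom 6: N, bond orders sum to 3 (valence 3) → 0 H
  atom 7: C, bond orders sum to 4 (valence 4) → 0 H
  atom 8: C, bond orders sum to 4 (valence 4) → 0 H
  atom 9: O, bond orders sum to 2 (valence 2) → 0 H
  atom 10: O, bond orders sum to 1 (valence 2) → 1 H
  atom 11: C, bond orders sum to 4 (valence 4) → 0 H
  atom 12: Br (halogen, monovalent) → 0 H
  atom 13: C, bond orders sum to 4 (valence 4) → 0 H
  atom 14: C, bond orders sum to 4 (valence 4) → 0 H
  atom 15: O, bond orders sum to 2 (valence 2) → 0 H
  atom 16: O, bond orders sum to 2 (valence 2) → 0 H
  atom 17: C, bond orders sum to 1 (valence 4) → 3 H
Totals → C:10, H:9, Br:2, N:1, O:4.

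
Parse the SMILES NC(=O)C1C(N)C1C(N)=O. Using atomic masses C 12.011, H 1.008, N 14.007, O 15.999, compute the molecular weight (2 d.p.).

First, the molecular formula is C5H9N3O2 (counting implicit H from valence).
  C: 5 × 12.011 = 60.055
  H: 9 × 1.008 = 9.072
  N: 3 × 14.007 = 42.021
  O: 2 × 15.999 = 31.998
Sum: 5×12.011 + 9×1.008 + 3×14.007 + 2×15.999 = 143.146 → 143.15 g/mol.

143.15 g/mol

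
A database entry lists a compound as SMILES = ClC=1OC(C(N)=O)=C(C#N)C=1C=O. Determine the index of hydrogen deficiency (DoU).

7

Degree of unsaturation = (number of rings) + (number of π bonds).
Ring closures in the SMILES: 1.
π bonds: 4 double bonds (each 1 DoU), 1 triple bond (each 2 DoU) → 6 DoU from unsaturation.
Total DoU = 1 + 6 = 7.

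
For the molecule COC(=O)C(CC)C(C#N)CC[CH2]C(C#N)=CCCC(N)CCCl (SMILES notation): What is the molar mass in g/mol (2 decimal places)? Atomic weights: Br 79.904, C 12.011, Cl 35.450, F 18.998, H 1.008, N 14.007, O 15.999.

353.89 g/mol

First, the molecular formula is C18H28ClN3O2 (counting implicit H from valence).
  C: 18 × 12.011 = 216.198
  Cl: 1 × 35.450 = 35.450
  H: 28 × 1.008 = 28.224
  N: 3 × 14.007 = 42.021
  O: 2 × 15.999 = 31.998
Sum: 18×12.011 + 1×35.450 + 28×1.008 + 3×14.007 + 2×15.999 = 353.891 → 353.89 g/mol.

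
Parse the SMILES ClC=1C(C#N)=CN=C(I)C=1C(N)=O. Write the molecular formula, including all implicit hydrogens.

Walk through each heavy atom and fill implicit hydrogens from standard valence (C 4, N 3, O 2, S 2, halogen 1):
  atom 1: Cl (halogen, monovalent) → 0 H
  atom 2: C, bond orders sum to 4 (valence 4) → 0 H
  atom 3: C, bond orders sum to 4 (valence 4) → 0 H
  atom 4: C, bond orders sum to 4 (valence 4) → 0 H
  atom 5: N, bond orders sum to 3 (valence 3) → 0 H
  atom 6: C, bond orders sum to 3 (valence 4) → 1 H
  atom 7: N, bond orders sum to 3 (valence 3) → 0 H
  atom 8: C, bond orders sum to 4 (valence 4) → 0 H
  atom 9: I (halogen, monovalent) → 0 H
  atom 10: C, bond orders sum to 4 (valence 4) → 0 H
  atom 11: C, bond orders sum to 4 (valence 4) → 0 H
  atom 12: N, bond orders sum to 1 (valence 3) → 2 H
  atom 13: O, bond orders sum to 2 (valence 2) → 0 H
Totals → C:7, H:3, Cl:1, I:1, N:3, O:1.
In Hill order: C7H3ClIN3O.

C7H3ClIN3O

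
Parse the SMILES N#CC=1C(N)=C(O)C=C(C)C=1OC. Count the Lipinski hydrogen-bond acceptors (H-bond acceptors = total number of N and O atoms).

N atoms: 2; O atoms: 2.
Lipinski HBA = 2 + 2 = 4.

4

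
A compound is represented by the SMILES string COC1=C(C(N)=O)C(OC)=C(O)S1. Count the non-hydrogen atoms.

Every atom symbol written in the SMILES (organic subset) is one heavy atom; implicit H are not written.
Heavy atoms by element → C:7, N:1, O:4, S:1.
Total: 13.

13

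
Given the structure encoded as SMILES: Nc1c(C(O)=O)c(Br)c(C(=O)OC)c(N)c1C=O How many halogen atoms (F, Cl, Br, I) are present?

1

Halogen atoms appear at heavy-atom position 8 (1×Br).
Other groups present: 1 aldehyde, 1 carboxylic acid, 1 ester, 2 primary amine.
Halogen count: 1.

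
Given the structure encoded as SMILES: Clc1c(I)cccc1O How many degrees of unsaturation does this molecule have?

Molecular formula: C6H4ClIO.
DoU = (2C + 2 + N − H − X) / 2, where X is the halogen count and O/S are ignored.
    = (2·6 + 2 + 0 − 4 − 2) / 2 = 8 / 2 = 4.

4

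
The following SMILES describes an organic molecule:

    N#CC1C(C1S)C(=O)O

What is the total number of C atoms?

Count every carbon token in the SMILES (each C, including those in ring-closure positions and inside branches).
Carbon count: 5.

5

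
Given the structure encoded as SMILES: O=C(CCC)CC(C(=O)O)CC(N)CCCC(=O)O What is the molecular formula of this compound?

C13H23NO5

Walk through each heavy atom and fill implicit hydrogens from standard valence (C 4, N 3, O 2, S 2, halogen 1):
  atom 1: O, bond orders sum to 2 (valence 2) → 0 H
  atom 2: C, bond orders sum to 4 (valence 4) → 0 H
  atom 3: C, bond orders sum to 2 (valence 4) → 2 H
  atom 4: C, bond orders sum to 2 (valence 4) → 2 H
  atom 5: C, bond orders sum to 1 (valence 4) → 3 H
  atom 6: C, bond orders sum to 2 (valence 4) → 2 H
  atom 7: C, bond orders sum to 3 (valence 4) → 1 H
  atom 8: C, bond orders sum to 4 (valence 4) → 0 H
  atom 9: O, bond orders sum to 2 (valence 2) → 0 H
  atom 10: O, bond orders sum to 1 (valence 2) → 1 H
  atom 11: C, bond orders sum to 2 (valence 4) → 2 H
  atom 12: C, bond orders sum to 3 (valence 4) → 1 H
  atom 13: N, bond orders sum to 1 (valence 3) → 2 H
  atom 14: C, bond orders sum to 2 (valence 4) → 2 H
  atom 15: C, bond orders sum to 2 (valence 4) → 2 H
  atom 16: C, bond orders sum to 2 (valence 4) → 2 H
  atom 17: C, bond orders sum to 4 (valence 4) → 0 H
  atom 18: O, bond orders sum to 2 (valence 2) → 0 H
  atom 19: O, bond orders sum to 1 (valence 2) → 1 H
Totals → C:13, H:23, N:1, O:5.
In Hill order: C13H23NO5.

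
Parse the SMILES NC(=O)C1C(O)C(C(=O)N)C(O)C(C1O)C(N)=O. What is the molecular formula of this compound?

C9H15N3O6

Walk through each heavy atom and fill implicit hydrogens from standard valence (C 4, N 3, O 2, S 2, halogen 1):
  atom 1: N, bond orders sum to 1 (valence 3) → 2 H
  atom 2: C, bond orders sum to 4 (valence 4) → 0 H
  atom 3: O, bond orders sum to 2 (valence 2) → 0 H
  atom 4: C, bond orders sum to 3 (valence 4) → 1 H
  atom 5: C, bond orders sum to 3 (valence 4) → 1 H
  atom 6: O, bond orders sum to 1 (valence 2) → 1 H
  atom 7: C, bond orders sum to 3 (valence 4) → 1 H
  atom 8: C, bond orders sum to 4 (valence 4) → 0 H
  atom 9: O, bond orders sum to 2 (valence 2) → 0 H
  atom 10: N, bond orders sum to 1 (valence 3) → 2 H
  atom 11: C, bond orders sum to 3 (valence 4) → 1 H
  atom 12: O, bond orders sum to 1 (valence 2) → 1 H
  atom 13: C, bond orders sum to 3 (valence 4) → 1 H
  atom 14: C, bond orders sum to 3 (valence 4) → 1 H
  atom 15: O, bond orders sum to 1 (valence 2) → 1 H
  atom 16: C, bond orders sum to 4 (valence 4) → 0 H
  atom 17: N, bond orders sum to 1 (valence 3) → 2 H
  atom 18: O, bond orders sum to 2 (valence 2) → 0 H
Totals → C:9, H:15, N:3, O:6.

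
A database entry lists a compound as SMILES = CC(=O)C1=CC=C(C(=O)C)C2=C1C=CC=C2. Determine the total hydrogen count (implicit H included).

12

Walk through each heavy atom and fill implicit hydrogens from standard valence (C 4, N 3, O 2, S 2, halogen 1):
  atom 1: C, bond orders sum to 1 (valence 4) → 3 H
  atom 2: C, bond orders sum to 4 (valence 4) → 0 H
  atom 3: O, bond orders sum to 2 (valence 2) → 0 H
  atom 4: C, bond orders sum to 4 (valence 4) → 0 H
  atom 5: C, bond orders sum to 3 (valence 4) → 1 H
  atom 6: C, bond orders sum to 3 (valence 4) → 1 H
  atom 7: C, bond orders sum to 4 (valence 4) → 0 H
  atom 8: C, bond orders sum to 4 (valence 4) → 0 H
  atom 9: O, bond orders sum to 2 (valence 2) → 0 H
  atom 10: C, bond orders sum to 1 (valence 4) → 3 H
  atom 11: C, bond orders sum to 4 (valence 4) → 0 H
  atom 12: C, bond orders sum to 4 (valence 4) → 0 H
  atom 13: C, bond orders sum to 3 (valence 4) → 1 H
  atom 14: C, bond orders sum to 3 (valence 4) → 1 H
  atom 15: C, bond orders sum to 3 (valence 4) → 1 H
  atom 16: C, bond orders sum to 3 (valence 4) → 1 H
Total hydrogens: 12.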